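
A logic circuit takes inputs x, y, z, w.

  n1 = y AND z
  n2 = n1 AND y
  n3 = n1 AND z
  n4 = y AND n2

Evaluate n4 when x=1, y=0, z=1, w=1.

0

n1 = 0 AND 1 = 0
n2 = 0 AND 0 = 0
n4 = 0 AND 0 = 0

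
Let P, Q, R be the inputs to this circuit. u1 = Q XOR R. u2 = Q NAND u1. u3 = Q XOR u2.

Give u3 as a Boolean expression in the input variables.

u1 = Q XOR R
u2 = Q NAND u1 = Q NAND (Q XOR R)
u3 = Q XOR u2 = Q XOR (Q NAND (Q XOR R))

Q XOR (Q NAND (Q XOR R))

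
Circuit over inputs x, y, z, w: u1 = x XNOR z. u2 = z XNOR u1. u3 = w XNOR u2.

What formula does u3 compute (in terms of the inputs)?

u1 = x XNOR z
u2 = z XNOR u1 = z XNOR (x XNOR z)
u3 = w XNOR u2 = w XNOR (z XNOR (x XNOR z))

w XNOR (z XNOR (x XNOR z))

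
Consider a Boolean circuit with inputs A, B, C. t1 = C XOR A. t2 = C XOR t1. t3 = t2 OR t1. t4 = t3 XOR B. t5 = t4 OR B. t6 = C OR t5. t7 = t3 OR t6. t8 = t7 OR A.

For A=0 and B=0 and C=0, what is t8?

0

t1 = 0 XOR 0 = 0
t2 = 0 XOR 0 = 0
t3 = 0 OR 0 = 0
t4 = 0 XOR 0 = 0
t5 = 0 OR 0 = 0
t6 = 0 OR 0 = 0
t7 = 0 OR 0 = 0
t8 = 0 OR 0 = 0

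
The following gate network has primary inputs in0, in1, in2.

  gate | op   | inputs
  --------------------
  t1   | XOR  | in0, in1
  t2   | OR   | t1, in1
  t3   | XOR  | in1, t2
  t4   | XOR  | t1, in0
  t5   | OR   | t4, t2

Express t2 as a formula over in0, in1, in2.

(in0 XOR in1) OR in1

t1 = in0 XOR in1
t2 = t1 OR in1 = (in0 XOR in1) OR in1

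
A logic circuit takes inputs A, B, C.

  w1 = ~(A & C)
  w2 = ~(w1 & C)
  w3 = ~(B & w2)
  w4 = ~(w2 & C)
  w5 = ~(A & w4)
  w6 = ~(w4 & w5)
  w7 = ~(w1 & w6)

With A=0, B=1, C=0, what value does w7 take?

w1 = ~(0 & 0) = 1
w2 = ~(1 & 0) = 1
w4 = ~(1 & 0) = 1
w5 = ~(0 & 1) = 1
w6 = ~(1 & 1) = 0
w7 = ~(1 & 0) = 1

1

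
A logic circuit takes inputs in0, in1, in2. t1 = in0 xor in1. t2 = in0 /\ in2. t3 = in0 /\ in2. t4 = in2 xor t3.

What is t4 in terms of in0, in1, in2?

t3 = in0 /\ in2
t4 = in2 xor t3 = in2 xor (in0 /\ in2)

in2 xor (in0 /\ in2)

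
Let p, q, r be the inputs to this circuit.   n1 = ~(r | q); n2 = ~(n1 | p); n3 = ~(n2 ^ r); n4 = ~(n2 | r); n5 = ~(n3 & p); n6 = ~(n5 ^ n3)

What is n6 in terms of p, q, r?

n1 = ~(r | q)
n2 = ~(n1 | p) = ~((~(r | q)) | p)
n3 = ~(n2 ^ r) = ~((~((~(r | q)) | p)) ^ r)
n5 = ~(n3 & p) = ~((~((~((~(r | q)) | p)) ^ r)) & p)
n6 = ~(n5 ^ n3) = ~((~((~((~((~(r | q)) | p)) ^ r)) & p)) ^ (~((~((~(r | q)) | p)) ^ r)))

~((~((~((~((~(r | q)) | p)) ^ r)) & p)) ^ (~((~((~(r | q)) | p)) ^ r)))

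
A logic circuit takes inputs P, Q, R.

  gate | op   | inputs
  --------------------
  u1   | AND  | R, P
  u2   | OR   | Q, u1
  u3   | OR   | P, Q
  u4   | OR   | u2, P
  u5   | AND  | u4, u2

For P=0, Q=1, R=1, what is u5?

u1 = 1 AND 0 = 0
u2 = 1 OR 0 = 1
u4 = 1 OR 0 = 1
u5 = 1 AND 1 = 1

1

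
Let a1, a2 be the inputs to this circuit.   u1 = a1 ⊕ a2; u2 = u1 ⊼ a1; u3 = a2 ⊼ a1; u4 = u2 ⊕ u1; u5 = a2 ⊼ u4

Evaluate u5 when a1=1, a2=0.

u1 = 1 ⊕ 0 = 1
u2 = 1 ⊼ 1 = 0
u4 = 0 ⊕ 1 = 1
u5 = 0 ⊼ 1 = 1

1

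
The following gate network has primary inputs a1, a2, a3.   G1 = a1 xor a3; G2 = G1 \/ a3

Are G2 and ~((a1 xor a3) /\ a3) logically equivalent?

No

G1 = a1 xor a3
G2 = G1 \/ a3 = (a1 xor a3) \/ a3
At a1=0, a2=0, a3=0: circuit gives 0, formula gives 1.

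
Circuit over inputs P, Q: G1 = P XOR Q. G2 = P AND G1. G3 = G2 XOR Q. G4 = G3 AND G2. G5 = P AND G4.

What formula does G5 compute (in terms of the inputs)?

P AND (((P AND (P XOR Q)) XOR Q) AND (P AND (P XOR Q)))

G1 = P XOR Q
G2 = P AND G1 = P AND (P XOR Q)
G3 = G2 XOR Q = (P AND (P XOR Q)) XOR Q
G4 = G3 AND G2 = ((P AND (P XOR Q)) XOR Q) AND (P AND (P XOR Q))
G5 = P AND G4 = P AND (((P AND (P XOR Q)) XOR Q) AND (P AND (P XOR Q)))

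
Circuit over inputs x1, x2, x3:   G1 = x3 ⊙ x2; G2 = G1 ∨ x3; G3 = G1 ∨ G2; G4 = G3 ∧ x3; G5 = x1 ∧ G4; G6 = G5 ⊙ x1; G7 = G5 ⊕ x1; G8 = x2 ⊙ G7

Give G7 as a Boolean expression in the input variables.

G1 = x3 ⊙ x2
G2 = G1 ∨ x3 = (x3 ⊙ x2) ∨ x3
G3 = G1 ∨ G2 = (x3 ⊙ x2) ∨ ((x3 ⊙ x2) ∨ x3)
G4 = G3 ∧ x3 = ((x3 ⊙ x2) ∨ ((x3 ⊙ x2) ∨ x3)) ∧ x3
G5 = x1 ∧ G4 = x1 ∧ (((x3 ⊙ x2) ∨ ((x3 ⊙ x2) ∨ x3)) ∧ x3)
G7 = G5 ⊕ x1 = (x1 ∧ (((x3 ⊙ x2) ∨ ((x3 ⊙ x2) ∨ x3)) ∧ x3)) ⊕ x1

(x1 ∧ (((x3 ⊙ x2) ∨ ((x3 ⊙ x2) ∨ x3)) ∧ x3)) ⊕ x1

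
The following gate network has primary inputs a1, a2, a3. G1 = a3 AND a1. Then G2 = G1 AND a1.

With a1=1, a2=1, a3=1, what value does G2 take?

G1 = 1 AND 1 = 1
G2 = 1 AND 1 = 1

1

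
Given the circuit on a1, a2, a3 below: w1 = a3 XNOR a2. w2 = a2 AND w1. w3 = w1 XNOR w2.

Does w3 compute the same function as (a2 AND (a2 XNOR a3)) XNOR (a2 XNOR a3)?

w1 = a3 XNOR a2
w2 = a2 AND w1 = a2 AND (a3 XNOR a2)
w3 = w1 XNOR w2 = (a3 XNOR a2) XNOR (a2 AND (a3 XNOR a2))
At a1=0, a2=0, a3=0: circuit gives 0, formula gives 0.
At a1=0, a2=0, a3=1: circuit gives 1, formula gives 1.
Agrees on all 8 inputs.

Yes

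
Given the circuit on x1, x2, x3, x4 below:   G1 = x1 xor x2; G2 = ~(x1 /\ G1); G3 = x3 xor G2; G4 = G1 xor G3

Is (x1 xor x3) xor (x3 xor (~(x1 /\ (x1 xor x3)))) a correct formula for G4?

G1 = x1 xor x2
G2 = ~(x1 /\ G1) = ~(x1 /\ (x1 xor x2))
G3 = x3 xor G2 = x3 xor (~(x1 /\ (x1 xor x2)))
G4 = G1 xor G3 = (x1 xor x2) xor (x3 xor (~(x1 /\ (x1 xor x2))))
At x1=0, x2=0, x3=1, x4=0: circuit gives 0, formula gives 1.

No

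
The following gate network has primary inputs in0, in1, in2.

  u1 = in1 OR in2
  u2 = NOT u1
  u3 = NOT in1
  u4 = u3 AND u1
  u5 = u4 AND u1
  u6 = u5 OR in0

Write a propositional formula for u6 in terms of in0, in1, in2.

((NOT in1 AND (in1 OR in2)) AND (in1 OR in2)) OR in0

u1 = in1 OR in2
u3 = NOT in1
u4 = u3 AND u1 = NOT in1 AND (in1 OR in2)
u5 = u4 AND u1 = (NOT in1 AND (in1 OR in2)) AND (in1 OR in2)
u6 = u5 OR in0 = ((NOT in1 AND (in1 OR in2)) AND (in1 OR in2)) OR in0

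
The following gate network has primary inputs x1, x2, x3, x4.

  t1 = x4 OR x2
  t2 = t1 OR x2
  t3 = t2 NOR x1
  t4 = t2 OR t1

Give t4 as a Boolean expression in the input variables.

((x4 OR x2) OR x2) OR (x4 OR x2)

t1 = x4 OR x2
t2 = t1 OR x2 = (x4 OR x2) OR x2
t4 = t2 OR t1 = ((x4 OR x2) OR x2) OR (x4 OR x2)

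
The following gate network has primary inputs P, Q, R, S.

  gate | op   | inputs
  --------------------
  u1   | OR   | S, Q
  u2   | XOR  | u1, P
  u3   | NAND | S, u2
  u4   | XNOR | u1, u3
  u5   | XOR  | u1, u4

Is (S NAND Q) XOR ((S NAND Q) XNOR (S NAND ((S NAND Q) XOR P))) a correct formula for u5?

No

u1 = S OR Q
u2 = u1 XOR P = (S OR Q) XOR P
u3 = S NAND u2 = S NAND ((S OR Q) XOR P)
u4 = u1 XNOR u3 = (S OR Q) XNOR (S NAND ((S OR Q) XOR P))
u5 = u1 XOR u4 = (S OR Q) XOR ((S OR Q) XNOR (S NAND ((S OR Q) XOR P)))
At P=0, Q=1, R=0, S=1: circuit gives 1, formula gives 0.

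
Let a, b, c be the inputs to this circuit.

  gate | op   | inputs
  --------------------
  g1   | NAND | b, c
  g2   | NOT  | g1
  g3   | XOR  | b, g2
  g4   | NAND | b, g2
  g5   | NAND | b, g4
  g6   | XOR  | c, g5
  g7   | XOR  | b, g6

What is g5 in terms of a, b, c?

g1 = b NAND c
g2 = NOT g1 = NOT (b NAND c)
g4 = b NAND g2 = b NAND NOT (b NAND c)
g5 = b NAND g4 = b NAND (b NAND NOT (b NAND c))

b NAND (b NAND NOT (b NAND c))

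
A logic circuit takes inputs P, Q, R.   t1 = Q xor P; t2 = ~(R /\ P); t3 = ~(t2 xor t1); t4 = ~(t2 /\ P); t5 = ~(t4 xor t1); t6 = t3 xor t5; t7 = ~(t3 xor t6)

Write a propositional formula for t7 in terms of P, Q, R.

~((~((~(R /\ P)) xor (Q xor P))) xor ((~((~(R /\ P)) xor (Q xor P))) xor (~((~((~(R /\ P)) /\ P)) xor (Q xor P)))))

t1 = Q xor P
t2 = ~(R /\ P)
t3 = ~(t2 xor t1) = ~((~(R /\ P)) xor (Q xor P))
t4 = ~(t2 /\ P) = ~((~(R /\ P)) /\ P)
t5 = ~(t4 xor t1) = ~((~((~(R /\ P)) /\ P)) xor (Q xor P))
t6 = t3 xor t5 = (~((~(R /\ P)) xor (Q xor P))) xor (~((~((~(R /\ P)) /\ P)) xor (Q xor P)))
t7 = ~(t3 xor t6) = ~((~((~(R /\ P)) xor (Q xor P))) xor ((~((~(R /\ P)) xor (Q xor P))) xor (~((~((~(R /\ P)) /\ P)) xor (Q xor P)))))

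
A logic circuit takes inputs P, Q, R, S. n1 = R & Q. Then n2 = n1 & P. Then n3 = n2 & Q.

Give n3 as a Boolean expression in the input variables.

((R & Q) & P) & Q

n1 = R & Q
n2 = n1 & P = (R & Q) & P
n3 = n2 & Q = ((R & Q) & P) & Q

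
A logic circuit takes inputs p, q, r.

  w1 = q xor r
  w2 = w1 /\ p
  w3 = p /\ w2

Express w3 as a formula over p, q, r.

w1 = q xor r
w2 = w1 /\ p = (q xor r) /\ p
w3 = p /\ w2 = p /\ ((q xor r) /\ p)

p /\ ((q xor r) /\ p)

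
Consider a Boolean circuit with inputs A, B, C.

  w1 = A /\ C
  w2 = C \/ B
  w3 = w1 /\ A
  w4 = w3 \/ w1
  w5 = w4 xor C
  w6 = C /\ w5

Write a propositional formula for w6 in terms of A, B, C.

w1 = A /\ C
w3 = w1 /\ A = (A /\ C) /\ A
w4 = w3 \/ w1 = ((A /\ C) /\ A) \/ (A /\ C)
w5 = w4 xor C = (((A /\ C) /\ A) \/ (A /\ C)) xor C
w6 = C /\ w5 = C /\ ((((A /\ C) /\ A) \/ (A /\ C)) xor C)

C /\ ((((A /\ C) /\ A) \/ (A /\ C)) xor C)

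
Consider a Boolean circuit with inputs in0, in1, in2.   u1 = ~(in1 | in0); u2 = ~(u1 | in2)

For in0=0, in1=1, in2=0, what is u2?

1

u1 = ~(1 | 0) = 0
u2 = ~(0 | 0) = 1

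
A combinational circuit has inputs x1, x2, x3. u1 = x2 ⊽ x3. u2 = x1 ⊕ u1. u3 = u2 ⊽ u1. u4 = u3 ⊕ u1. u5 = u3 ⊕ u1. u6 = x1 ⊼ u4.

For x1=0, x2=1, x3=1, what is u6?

1

u1 = 1 ⊽ 1 = 0
u2 = 0 ⊕ 0 = 0
u3 = 0 ⊽ 0 = 1
u4 = 1 ⊕ 0 = 1
u6 = 0 ⊼ 1 = 1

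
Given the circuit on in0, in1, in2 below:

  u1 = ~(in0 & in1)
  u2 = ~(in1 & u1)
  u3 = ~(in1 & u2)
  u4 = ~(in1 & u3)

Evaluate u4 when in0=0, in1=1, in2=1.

0

u1 = ~(0 & 1) = 1
u2 = ~(1 & 1) = 0
u3 = ~(1 & 0) = 1
u4 = ~(1 & 1) = 0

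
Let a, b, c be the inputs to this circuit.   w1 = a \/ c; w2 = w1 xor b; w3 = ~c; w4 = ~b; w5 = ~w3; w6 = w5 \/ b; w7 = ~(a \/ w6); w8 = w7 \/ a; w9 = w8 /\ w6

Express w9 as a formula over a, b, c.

((~(a \/ (~~c \/ b))) \/ a) /\ (~~c \/ b)

w3 = ~c
w5 = ~w3 = ~~c
w6 = w5 \/ b = ~~c \/ b
w7 = ~(a \/ w6) = ~(a \/ (~~c \/ b))
w8 = w7 \/ a = (~(a \/ (~~c \/ b))) \/ a
w9 = w8 /\ w6 = ((~(a \/ (~~c \/ b))) \/ a) /\ (~~c \/ b)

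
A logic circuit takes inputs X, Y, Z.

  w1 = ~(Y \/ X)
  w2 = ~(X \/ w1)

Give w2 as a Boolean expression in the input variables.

~(X \/ (~(Y \/ X)))

w1 = ~(Y \/ X)
w2 = ~(X \/ w1) = ~(X \/ (~(Y \/ X)))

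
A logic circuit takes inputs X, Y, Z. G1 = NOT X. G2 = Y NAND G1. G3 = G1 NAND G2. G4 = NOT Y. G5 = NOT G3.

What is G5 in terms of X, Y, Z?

G1 = NOT X
G2 = Y NAND G1 = Y NAND NOT X
G3 = G1 NAND G2 = NOT X NAND (Y NAND NOT X)
G5 = NOT G3 = NOT (NOT X NAND (Y NAND NOT X))

NOT (NOT X NAND (Y NAND NOT X))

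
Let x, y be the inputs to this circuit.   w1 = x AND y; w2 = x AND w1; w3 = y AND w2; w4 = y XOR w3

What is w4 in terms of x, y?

w1 = x AND y
w2 = x AND w1 = x AND (x AND y)
w3 = y AND w2 = y AND (x AND (x AND y))
w4 = y XOR w3 = y XOR (y AND (x AND (x AND y)))

y XOR (y AND (x AND (x AND y)))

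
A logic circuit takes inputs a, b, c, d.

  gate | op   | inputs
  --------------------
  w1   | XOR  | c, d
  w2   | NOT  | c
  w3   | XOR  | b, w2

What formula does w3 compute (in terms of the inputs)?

b XOR NOT c

w2 = NOT c
w3 = b XOR w2 = b XOR NOT c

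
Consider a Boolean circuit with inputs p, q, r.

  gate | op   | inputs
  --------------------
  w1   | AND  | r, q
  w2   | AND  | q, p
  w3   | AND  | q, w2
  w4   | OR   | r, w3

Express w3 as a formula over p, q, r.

q AND (q AND p)

w2 = q AND p
w3 = q AND w2 = q AND (q AND p)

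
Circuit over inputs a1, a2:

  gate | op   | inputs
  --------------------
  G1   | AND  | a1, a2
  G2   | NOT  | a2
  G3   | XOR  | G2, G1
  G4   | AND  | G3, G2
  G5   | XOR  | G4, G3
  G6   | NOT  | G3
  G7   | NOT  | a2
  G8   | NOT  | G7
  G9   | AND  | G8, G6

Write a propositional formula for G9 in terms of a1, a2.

G1 = a1 AND a2
G2 = NOT a2
G3 = G2 XOR G1 = NOT a2 XOR (a1 AND a2)
G6 = NOT G3 = NOT (NOT a2 XOR (a1 AND a2))
G7 = NOT a2
G8 = NOT G7 = NOT NOT a2
G9 = G8 AND G6 = NOT NOT a2 AND NOT (NOT a2 XOR (a1 AND a2))

NOT NOT a2 AND NOT (NOT a2 XOR (a1 AND a2))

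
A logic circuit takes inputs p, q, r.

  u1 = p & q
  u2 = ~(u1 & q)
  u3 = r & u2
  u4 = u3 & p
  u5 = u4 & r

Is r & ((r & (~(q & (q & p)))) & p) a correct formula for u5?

u1 = p & q
u2 = ~(u1 & q) = ~((p & q) & q)
u3 = r & u2 = r & (~((p & q) & q))
u4 = u3 & p = (r & (~((p & q) & q))) & p
u5 = u4 & r = ((r & (~((p & q) & q))) & p) & r
At p=0, q=0, r=0: circuit gives 0, formula gives 0.
At p=1, q=0, r=1: circuit gives 1, formula gives 1.
Agrees on all 8 inputs.

Yes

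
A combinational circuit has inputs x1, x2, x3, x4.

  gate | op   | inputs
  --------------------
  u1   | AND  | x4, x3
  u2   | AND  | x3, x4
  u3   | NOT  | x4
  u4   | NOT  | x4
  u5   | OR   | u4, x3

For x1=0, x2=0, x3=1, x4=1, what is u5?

1

u4 = NOT 1 = 0
u5 = 0 OR 1 = 1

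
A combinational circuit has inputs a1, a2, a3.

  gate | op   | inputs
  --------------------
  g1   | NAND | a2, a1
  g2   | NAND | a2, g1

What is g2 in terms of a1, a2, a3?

g1 = a2 NAND a1
g2 = a2 NAND g1 = a2 NAND (a2 NAND a1)

a2 NAND (a2 NAND a1)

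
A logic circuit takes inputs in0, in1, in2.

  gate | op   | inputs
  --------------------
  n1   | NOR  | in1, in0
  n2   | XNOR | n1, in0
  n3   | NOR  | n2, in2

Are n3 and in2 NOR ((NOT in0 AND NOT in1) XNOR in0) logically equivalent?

n1 = in1 NOR in0
n2 = n1 XNOR in0 = (in1 NOR in0) XNOR in0
n3 = n2 NOR in2 = ((in1 NOR in0) XNOR in0) NOR in2
At in0=0, in1=0, in2=1: circuit gives 0, formula gives 0.
At in0=0, in1=0, in2=0: circuit gives 1, formula gives 1.
Agrees on all 8 inputs.

Yes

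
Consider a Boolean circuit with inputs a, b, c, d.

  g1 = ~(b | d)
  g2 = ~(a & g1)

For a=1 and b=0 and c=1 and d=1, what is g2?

1

g1 = ~(0 | 1) = 0
g2 = ~(1 & 0) = 1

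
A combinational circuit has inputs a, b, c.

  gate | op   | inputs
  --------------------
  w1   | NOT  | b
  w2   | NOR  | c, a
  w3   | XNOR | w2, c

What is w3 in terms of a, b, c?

w2 = c NOR a
w3 = w2 XNOR c = (c NOR a) XNOR c

(c NOR a) XNOR c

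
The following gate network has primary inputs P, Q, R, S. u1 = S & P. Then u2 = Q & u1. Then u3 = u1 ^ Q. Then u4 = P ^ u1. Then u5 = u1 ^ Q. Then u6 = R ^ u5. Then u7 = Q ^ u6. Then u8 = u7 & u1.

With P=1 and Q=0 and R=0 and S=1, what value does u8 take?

u1 = 1 & 1 = 1
u5 = 1 ^ 0 = 1
u6 = 0 ^ 1 = 1
u7 = 0 ^ 1 = 1
u8 = 1 & 1 = 1

1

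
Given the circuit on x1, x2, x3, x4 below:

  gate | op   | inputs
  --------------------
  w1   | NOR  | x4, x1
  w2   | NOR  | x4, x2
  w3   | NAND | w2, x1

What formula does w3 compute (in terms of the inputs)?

(x4 NOR x2) NAND x1

w2 = x4 NOR x2
w3 = w2 NAND x1 = (x4 NOR x2) NAND x1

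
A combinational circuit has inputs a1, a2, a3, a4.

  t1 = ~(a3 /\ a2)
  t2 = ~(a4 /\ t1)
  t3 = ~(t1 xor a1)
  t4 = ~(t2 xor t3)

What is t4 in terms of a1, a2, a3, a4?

t1 = ~(a3 /\ a2)
t2 = ~(a4 /\ t1) = ~(a4 /\ (~(a3 /\ a2)))
t3 = ~(t1 xor a1) = ~((~(a3 /\ a2)) xor a1)
t4 = ~(t2 xor t3) = ~((~(a4 /\ (~(a3 /\ a2)))) xor (~((~(a3 /\ a2)) xor a1)))

~((~(a4 /\ (~(a3 /\ a2)))) xor (~((~(a3 /\ a2)) xor a1)))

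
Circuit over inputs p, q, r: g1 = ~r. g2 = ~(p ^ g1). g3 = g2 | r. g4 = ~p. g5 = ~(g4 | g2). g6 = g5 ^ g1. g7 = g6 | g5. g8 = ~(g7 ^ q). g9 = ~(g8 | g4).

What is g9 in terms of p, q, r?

~((~((((~(~p | (~(p ^ ~r)))) ^ ~r) | (~(~p | (~(p ^ ~r))))) ^ q)) | ~p)

g1 = ~r
g2 = ~(p ^ g1) = ~(p ^ ~r)
g4 = ~p
g5 = ~(g4 | g2) = ~(~p | (~(p ^ ~r)))
g6 = g5 ^ g1 = (~(~p | (~(p ^ ~r)))) ^ ~r
g7 = g6 | g5 = ((~(~p | (~(p ^ ~r)))) ^ ~r) | (~(~p | (~(p ^ ~r))))
g8 = ~(g7 ^ q) = ~((((~(~p | (~(p ^ ~r)))) ^ ~r) | (~(~p | (~(p ^ ~r))))) ^ q)
g9 = ~(g8 | g4) = ~((~((((~(~p | (~(p ^ ~r)))) ^ ~r) | (~(~p | (~(p ^ ~r))))) ^ q)) | ~p)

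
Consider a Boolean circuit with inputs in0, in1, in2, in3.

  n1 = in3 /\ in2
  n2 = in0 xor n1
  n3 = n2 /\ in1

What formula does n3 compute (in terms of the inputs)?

n1 = in3 /\ in2
n2 = in0 xor n1 = in0 xor (in3 /\ in2)
n3 = n2 /\ in1 = (in0 xor (in3 /\ in2)) /\ in1

(in0 xor (in3 /\ in2)) /\ in1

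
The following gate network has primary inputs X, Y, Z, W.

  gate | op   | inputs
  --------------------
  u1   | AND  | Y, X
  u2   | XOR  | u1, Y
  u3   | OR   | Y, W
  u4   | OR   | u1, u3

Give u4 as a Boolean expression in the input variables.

(Y AND X) OR (Y OR W)

u1 = Y AND X
u3 = Y OR W
u4 = u1 OR u3 = (Y AND X) OR (Y OR W)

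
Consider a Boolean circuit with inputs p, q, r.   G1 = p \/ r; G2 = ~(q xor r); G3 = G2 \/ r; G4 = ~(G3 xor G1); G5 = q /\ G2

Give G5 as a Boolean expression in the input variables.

q /\ (~(q xor r))

G2 = ~(q xor r)
G5 = q /\ G2 = q /\ (~(q xor r))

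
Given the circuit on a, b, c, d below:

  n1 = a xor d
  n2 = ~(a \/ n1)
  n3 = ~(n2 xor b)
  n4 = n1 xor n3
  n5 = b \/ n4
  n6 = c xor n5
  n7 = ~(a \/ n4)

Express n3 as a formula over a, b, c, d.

n1 = a xor d
n2 = ~(a \/ n1) = ~(a \/ (a xor d))
n3 = ~(n2 xor b) = ~((~(a \/ (a xor d))) xor b)

~((~(a \/ (a xor d))) xor b)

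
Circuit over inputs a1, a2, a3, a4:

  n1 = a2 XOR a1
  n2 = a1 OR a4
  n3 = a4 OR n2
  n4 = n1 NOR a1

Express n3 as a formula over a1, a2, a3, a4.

a4 OR (a1 OR a4)

n2 = a1 OR a4
n3 = a4 OR n2 = a4 OR (a1 OR a4)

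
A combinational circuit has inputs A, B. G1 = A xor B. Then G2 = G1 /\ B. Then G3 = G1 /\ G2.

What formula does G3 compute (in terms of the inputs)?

(A xor B) /\ ((A xor B) /\ B)

G1 = A xor B
G2 = G1 /\ B = (A xor B) /\ B
G3 = G1 /\ G2 = (A xor B) /\ ((A xor B) /\ B)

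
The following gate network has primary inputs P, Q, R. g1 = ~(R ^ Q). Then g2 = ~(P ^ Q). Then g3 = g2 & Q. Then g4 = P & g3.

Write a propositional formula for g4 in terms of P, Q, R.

P & ((~(P ^ Q)) & Q)

g2 = ~(P ^ Q)
g3 = g2 & Q = (~(P ^ Q)) & Q
g4 = P & g3 = P & ((~(P ^ Q)) & Q)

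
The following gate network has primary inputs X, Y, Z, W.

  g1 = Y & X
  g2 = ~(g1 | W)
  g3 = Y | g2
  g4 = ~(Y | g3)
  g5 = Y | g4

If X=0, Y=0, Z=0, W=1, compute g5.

1

g1 = 0 & 0 = 0
g2 = ~(0 | 1) = 0
g3 = 0 | 0 = 0
g4 = ~(0 | 0) = 1
g5 = 0 | 1 = 1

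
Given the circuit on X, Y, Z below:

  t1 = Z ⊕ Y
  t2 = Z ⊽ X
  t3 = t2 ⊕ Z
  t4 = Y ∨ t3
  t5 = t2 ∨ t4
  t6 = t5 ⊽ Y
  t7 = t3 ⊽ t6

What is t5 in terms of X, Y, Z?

(Z ⊽ X) ∨ (Y ∨ ((Z ⊽ X) ⊕ Z))

t2 = Z ⊽ X
t3 = t2 ⊕ Z = (Z ⊽ X) ⊕ Z
t4 = Y ∨ t3 = Y ∨ ((Z ⊽ X) ⊕ Z)
t5 = t2 ∨ t4 = (Z ⊽ X) ∨ (Y ∨ ((Z ⊽ X) ⊕ Z))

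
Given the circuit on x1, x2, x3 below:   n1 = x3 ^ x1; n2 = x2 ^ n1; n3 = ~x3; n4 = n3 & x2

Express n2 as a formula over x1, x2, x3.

x2 ^ (x3 ^ x1)

n1 = x3 ^ x1
n2 = x2 ^ n1 = x2 ^ (x3 ^ x1)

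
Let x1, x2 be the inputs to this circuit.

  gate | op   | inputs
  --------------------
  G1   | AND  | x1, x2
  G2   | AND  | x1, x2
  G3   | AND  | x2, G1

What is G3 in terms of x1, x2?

x2 AND (x1 AND x2)

G1 = x1 AND x2
G3 = x2 AND G1 = x2 AND (x1 AND x2)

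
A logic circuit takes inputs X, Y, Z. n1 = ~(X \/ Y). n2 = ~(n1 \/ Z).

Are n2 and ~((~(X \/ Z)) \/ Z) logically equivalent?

n1 = ~(X \/ Y)
n2 = ~(n1 \/ Z) = ~((~(X \/ Y)) \/ Z)
At X=0, Y=1, Z=0: circuit gives 1, formula gives 0.

No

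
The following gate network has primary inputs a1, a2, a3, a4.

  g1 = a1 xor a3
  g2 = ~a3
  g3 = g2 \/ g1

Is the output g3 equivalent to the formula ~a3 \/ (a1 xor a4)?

g1 = a1 xor a3
g2 = ~a3
g3 = g2 \/ g1 = ~a3 \/ (a1 xor a3)
At a1=0, a2=0, a3=1, a4=0: circuit gives 1, formula gives 0.

No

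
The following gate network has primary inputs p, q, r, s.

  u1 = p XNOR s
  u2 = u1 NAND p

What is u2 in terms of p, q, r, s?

(p XNOR s) NAND p

u1 = p XNOR s
u2 = u1 NAND p = (p XNOR s) NAND p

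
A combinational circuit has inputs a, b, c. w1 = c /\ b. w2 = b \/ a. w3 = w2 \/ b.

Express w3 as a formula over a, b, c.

(b \/ a) \/ b

w2 = b \/ a
w3 = w2 \/ b = (b \/ a) \/ b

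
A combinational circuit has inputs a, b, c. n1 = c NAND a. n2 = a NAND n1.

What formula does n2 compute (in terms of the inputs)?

a NAND (c NAND a)

n1 = c NAND a
n2 = a NAND n1 = a NAND (c NAND a)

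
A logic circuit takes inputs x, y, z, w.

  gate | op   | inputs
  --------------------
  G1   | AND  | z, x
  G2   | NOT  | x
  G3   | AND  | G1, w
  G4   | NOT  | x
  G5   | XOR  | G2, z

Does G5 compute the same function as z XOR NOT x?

G2 = NOT x
G5 = G2 XOR z = NOT x XOR z
At x=0, y=0, z=1, w=0: circuit gives 0, formula gives 0.
At x=0, y=0, z=0, w=0: circuit gives 1, formula gives 1.
Agrees on all 16 inputs.

Yes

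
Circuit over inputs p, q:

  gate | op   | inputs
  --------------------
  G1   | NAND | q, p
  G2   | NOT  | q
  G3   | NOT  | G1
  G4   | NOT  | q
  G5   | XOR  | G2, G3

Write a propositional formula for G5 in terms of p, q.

G1 = q NAND p
G2 = NOT q
G3 = NOT G1 = NOT (q NAND p)
G5 = G2 XOR G3 = NOT q XOR NOT (q NAND p)

NOT q XOR NOT (q NAND p)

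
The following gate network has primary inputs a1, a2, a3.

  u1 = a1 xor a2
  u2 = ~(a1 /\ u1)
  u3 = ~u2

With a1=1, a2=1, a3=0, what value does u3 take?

u1 = 1 xor 1 = 0
u2 = ~(1 /\ 0) = 1
u3 = ~1 = 0

0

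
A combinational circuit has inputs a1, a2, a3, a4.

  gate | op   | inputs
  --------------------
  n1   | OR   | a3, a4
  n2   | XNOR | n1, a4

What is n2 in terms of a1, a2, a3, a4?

n1 = a3 OR a4
n2 = n1 XNOR a4 = (a3 OR a4) XNOR a4

(a3 OR a4) XNOR a4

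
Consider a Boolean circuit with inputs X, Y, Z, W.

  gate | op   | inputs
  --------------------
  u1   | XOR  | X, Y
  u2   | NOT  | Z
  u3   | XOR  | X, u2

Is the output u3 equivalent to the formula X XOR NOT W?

u2 = NOT Z
u3 = X XOR u2 = X XOR NOT Z
At X=0, Y=0, Z=0, W=1: circuit gives 1, formula gives 0.

No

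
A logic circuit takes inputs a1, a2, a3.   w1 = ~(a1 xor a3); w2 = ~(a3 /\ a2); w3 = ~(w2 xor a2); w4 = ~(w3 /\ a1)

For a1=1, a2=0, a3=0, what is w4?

1

w2 = ~(0 /\ 0) = 1
w3 = ~(1 xor 0) = 0
w4 = ~(0 /\ 1) = 1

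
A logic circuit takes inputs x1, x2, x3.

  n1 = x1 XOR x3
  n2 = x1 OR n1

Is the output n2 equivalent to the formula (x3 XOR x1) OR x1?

n1 = x1 XOR x3
n2 = x1 OR n1 = x1 OR (x1 XOR x3)
At x1=0, x2=0, x3=0: circuit gives 0, formula gives 0.
At x1=0, x2=0, x3=1: circuit gives 1, formula gives 1.
Agrees on all 8 inputs.

Yes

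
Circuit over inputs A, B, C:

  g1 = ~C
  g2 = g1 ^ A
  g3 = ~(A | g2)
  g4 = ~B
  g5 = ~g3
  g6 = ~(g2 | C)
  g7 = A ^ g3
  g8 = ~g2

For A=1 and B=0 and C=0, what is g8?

g1 = ~0 = 1
g2 = 1 ^ 1 = 0
g8 = ~0 = 1

1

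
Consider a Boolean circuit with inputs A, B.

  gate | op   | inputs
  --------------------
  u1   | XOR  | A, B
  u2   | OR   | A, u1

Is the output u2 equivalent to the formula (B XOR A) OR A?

Yes

u1 = A XOR B
u2 = A OR u1 = A OR (A XOR B)
At A=0, B=0: circuit gives 0, formula gives 0.
At A=0, B=1: circuit gives 1, formula gives 1.
Agrees on all 4 inputs.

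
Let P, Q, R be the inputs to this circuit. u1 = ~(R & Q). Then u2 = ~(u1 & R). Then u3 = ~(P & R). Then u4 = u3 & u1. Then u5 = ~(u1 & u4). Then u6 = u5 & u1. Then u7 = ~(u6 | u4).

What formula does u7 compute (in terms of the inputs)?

~(((~((~(R & Q)) & ((~(P & R)) & (~(R & Q))))) & (~(R & Q))) | ((~(P & R)) & (~(R & Q))))

u1 = ~(R & Q)
u3 = ~(P & R)
u4 = u3 & u1 = (~(P & R)) & (~(R & Q))
u5 = ~(u1 & u4) = ~((~(R & Q)) & ((~(P & R)) & (~(R & Q))))
u6 = u5 & u1 = (~((~(R & Q)) & ((~(P & R)) & (~(R & Q))))) & (~(R & Q))
u7 = ~(u6 | u4) = ~(((~((~(R & Q)) & ((~(P & R)) & (~(R & Q))))) & (~(R & Q))) | ((~(P & R)) & (~(R & Q))))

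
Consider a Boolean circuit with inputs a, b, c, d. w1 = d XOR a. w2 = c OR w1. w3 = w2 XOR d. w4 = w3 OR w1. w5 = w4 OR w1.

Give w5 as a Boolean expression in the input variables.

w1 = d XOR a
w2 = c OR w1 = c OR (d XOR a)
w3 = w2 XOR d = (c OR (d XOR a)) XOR d
w4 = w3 OR w1 = ((c OR (d XOR a)) XOR d) OR (d XOR a)
w5 = w4 OR w1 = (((c OR (d XOR a)) XOR d) OR (d XOR a)) OR (d XOR a)

(((c OR (d XOR a)) XOR d) OR (d XOR a)) OR (d XOR a)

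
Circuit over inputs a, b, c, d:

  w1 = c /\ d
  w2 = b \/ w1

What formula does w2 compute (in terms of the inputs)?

w1 = c /\ d
w2 = b \/ w1 = b \/ (c /\ d)

b \/ (c /\ d)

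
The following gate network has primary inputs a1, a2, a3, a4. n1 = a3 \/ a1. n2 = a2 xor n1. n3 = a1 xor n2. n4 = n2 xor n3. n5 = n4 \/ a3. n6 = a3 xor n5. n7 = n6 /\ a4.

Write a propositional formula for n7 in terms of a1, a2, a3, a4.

n1 = a3 \/ a1
n2 = a2 xor n1 = a2 xor (a3 \/ a1)
n3 = a1 xor n2 = a1 xor (a2 xor (a3 \/ a1))
n4 = n2 xor n3 = (a2 xor (a3 \/ a1)) xor (a1 xor (a2 xor (a3 \/ a1)))
n5 = n4 \/ a3 = ((a2 xor (a3 \/ a1)) xor (a1 xor (a2 xor (a3 \/ a1)))) \/ a3
n6 = a3 xor n5 = a3 xor (((a2 xor (a3 \/ a1)) xor (a1 xor (a2 xor (a3 \/ a1)))) \/ a3)
n7 = n6 /\ a4 = (a3 xor (((a2 xor (a3 \/ a1)) xor (a1 xor (a2 xor (a3 \/ a1)))) \/ a3)) /\ a4

(a3 xor (((a2 xor (a3 \/ a1)) xor (a1 xor (a2 xor (a3 \/ a1)))) \/ a3)) /\ a4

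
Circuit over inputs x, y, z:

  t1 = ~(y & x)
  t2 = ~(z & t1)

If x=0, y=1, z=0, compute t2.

t1 = ~(1 & 0) = 1
t2 = ~(0 & 1) = 1

1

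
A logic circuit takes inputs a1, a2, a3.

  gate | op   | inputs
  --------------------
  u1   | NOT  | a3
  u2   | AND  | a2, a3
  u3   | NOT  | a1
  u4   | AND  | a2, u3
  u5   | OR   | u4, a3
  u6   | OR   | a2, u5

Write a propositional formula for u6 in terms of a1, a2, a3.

u3 = NOT a1
u4 = a2 AND u3 = a2 AND NOT a1
u5 = u4 OR a3 = (a2 AND NOT a1) OR a3
u6 = a2 OR u5 = a2 OR ((a2 AND NOT a1) OR a3)

a2 OR ((a2 AND NOT a1) OR a3)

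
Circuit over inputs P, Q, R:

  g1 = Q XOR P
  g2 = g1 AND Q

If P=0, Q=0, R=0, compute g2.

g1 = 0 XOR 0 = 0
g2 = 0 AND 0 = 0

0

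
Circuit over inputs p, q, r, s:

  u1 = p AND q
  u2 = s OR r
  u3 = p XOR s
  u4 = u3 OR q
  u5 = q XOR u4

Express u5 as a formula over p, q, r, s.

u3 = p XOR s
u4 = u3 OR q = (p XOR s) OR q
u5 = q XOR u4 = q XOR ((p XOR s) OR q)

q XOR ((p XOR s) OR q)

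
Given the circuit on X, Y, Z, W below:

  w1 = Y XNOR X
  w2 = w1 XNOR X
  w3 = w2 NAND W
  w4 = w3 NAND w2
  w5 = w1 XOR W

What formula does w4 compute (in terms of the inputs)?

(((Y XNOR X) XNOR X) NAND W) NAND ((Y XNOR X) XNOR X)

w1 = Y XNOR X
w2 = w1 XNOR X = (Y XNOR X) XNOR X
w3 = w2 NAND W = ((Y XNOR X) XNOR X) NAND W
w4 = w3 NAND w2 = (((Y XNOR X) XNOR X) NAND W) NAND ((Y XNOR X) XNOR X)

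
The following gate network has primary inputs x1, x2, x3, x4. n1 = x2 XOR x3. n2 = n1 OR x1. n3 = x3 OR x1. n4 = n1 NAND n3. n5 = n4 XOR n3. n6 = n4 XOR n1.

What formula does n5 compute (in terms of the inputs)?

((x2 XOR x3) NAND (x3 OR x1)) XOR (x3 OR x1)

n1 = x2 XOR x3
n3 = x3 OR x1
n4 = n1 NAND n3 = (x2 XOR x3) NAND (x3 OR x1)
n5 = n4 XOR n3 = ((x2 XOR x3) NAND (x3 OR x1)) XOR (x3 OR x1)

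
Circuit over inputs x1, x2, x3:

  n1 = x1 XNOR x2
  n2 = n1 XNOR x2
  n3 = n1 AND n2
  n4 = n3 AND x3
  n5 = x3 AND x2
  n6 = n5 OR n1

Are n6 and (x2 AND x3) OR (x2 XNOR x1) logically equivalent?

n1 = x1 XNOR x2
n5 = x3 AND x2
n6 = n5 OR n1 = (x3 AND x2) OR (x1 XNOR x2)
At x1=0, x2=1, x3=0: circuit gives 0, formula gives 0.
At x1=0, x2=0, x3=0: circuit gives 1, formula gives 1.
Agrees on all 8 inputs.

Yes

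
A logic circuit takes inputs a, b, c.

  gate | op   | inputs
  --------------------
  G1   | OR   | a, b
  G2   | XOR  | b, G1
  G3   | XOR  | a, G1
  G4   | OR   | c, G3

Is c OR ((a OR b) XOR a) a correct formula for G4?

Yes

G1 = a OR b
G3 = a XOR G1 = a XOR (a OR b)
G4 = c OR G3 = c OR (a XOR (a OR b))
At a=0, b=0, c=0: circuit gives 0, formula gives 0.
At a=0, b=0, c=1: circuit gives 1, formula gives 1.
Agrees on all 8 inputs.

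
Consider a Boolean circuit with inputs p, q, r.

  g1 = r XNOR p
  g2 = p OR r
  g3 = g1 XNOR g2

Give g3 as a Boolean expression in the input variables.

g1 = r XNOR p
g2 = p OR r
g3 = g1 XNOR g2 = (r XNOR p) XNOR (p OR r)

(r XNOR p) XNOR (p OR r)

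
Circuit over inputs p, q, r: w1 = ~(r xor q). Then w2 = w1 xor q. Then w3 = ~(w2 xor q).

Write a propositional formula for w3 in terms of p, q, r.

~(((~(r xor q)) xor q) xor q)

w1 = ~(r xor q)
w2 = w1 xor q = (~(r xor q)) xor q
w3 = ~(w2 xor q) = ~(((~(r xor q)) xor q) xor q)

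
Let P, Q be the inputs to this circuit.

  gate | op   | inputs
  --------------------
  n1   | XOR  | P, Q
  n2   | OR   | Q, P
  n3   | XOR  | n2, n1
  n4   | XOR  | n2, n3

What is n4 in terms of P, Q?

n1 = P XOR Q
n2 = Q OR P
n3 = n2 XOR n1 = (Q OR P) XOR (P XOR Q)
n4 = n2 XOR n3 = (Q OR P) XOR ((Q OR P) XOR (P XOR Q))

(Q OR P) XOR ((Q OR P) XOR (P XOR Q))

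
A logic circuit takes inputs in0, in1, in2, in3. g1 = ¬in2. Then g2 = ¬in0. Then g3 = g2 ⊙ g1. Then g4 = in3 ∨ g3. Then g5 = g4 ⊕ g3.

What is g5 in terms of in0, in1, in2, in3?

g1 = ¬in2
g2 = ¬in0
g3 = g2 ⊙ g1 = ¬in0 ⊙ ¬in2
g4 = in3 ∨ g3 = in3 ∨ (¬in0 ⊙ ¬in2)
g5 = g4 ⊕ g3 = (in3 ∨ (¬in0 ⊙ ¬in2)) ⊕ (¬in0 ⊙ ¬in2)

(in3 ∨ (¬in0 ⊙ ¬in2)) ⊕ (¬in0 ⊙ ¬in2)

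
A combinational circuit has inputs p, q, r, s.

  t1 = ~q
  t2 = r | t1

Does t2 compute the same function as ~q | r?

Yes

t1 = ~q
t2 = r | t1 = r | ~q
At p=0, q=1, r=0, s=0: circuit gives 0, formula gives 0.
At p=0, q=0, r=0, s=0: circuit gives 1, formula gives 1.
Agrees on all 16 inputs.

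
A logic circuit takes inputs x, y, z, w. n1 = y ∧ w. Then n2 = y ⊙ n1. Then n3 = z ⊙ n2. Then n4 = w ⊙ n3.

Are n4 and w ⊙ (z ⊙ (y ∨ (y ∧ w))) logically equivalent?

n1 = y ∧ w
n2 = y ⊙ n1 = y ⊙ (y ∧ w)
n3 = z ⊙ n2 = z ⊙ (y ⊙ (y ∧ w))
n4 = w ⊙ n3 = w ⊙ (z ⊙ (y ⊙ (y ∧ w)))
At x=0, y=0, z=0, w=0: circuit gives 1, formula gives 0.

No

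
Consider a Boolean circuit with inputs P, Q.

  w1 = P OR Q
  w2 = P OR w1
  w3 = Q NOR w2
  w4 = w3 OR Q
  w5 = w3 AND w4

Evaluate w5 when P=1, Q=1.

w1 = 1 OR 1 = 1
w2 = 1 OR 1 = 1
w3 = 1 NOR 1 = 0
w4 = 0 OR 1 = 1
w5 = 0 AND 1 = 0

0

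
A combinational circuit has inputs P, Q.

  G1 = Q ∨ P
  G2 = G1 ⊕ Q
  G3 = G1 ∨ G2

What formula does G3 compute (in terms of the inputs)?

(Q ∨ P) ∨ ((Q ∨ P) ⊕ Q)

G1 = Q ∨ P
G2 = G1 ⊕ Q = (Q ∨ P) ⊕ Q
G3 = G1 ∨ G2 = (Q ∨ P) ∨ ((Q ∨ P) ⊕ Q)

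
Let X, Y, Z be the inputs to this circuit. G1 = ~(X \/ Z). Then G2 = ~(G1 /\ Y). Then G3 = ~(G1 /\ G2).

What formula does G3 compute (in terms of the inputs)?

~((~(X \/ Z)) /\ (~((~(X \/ Z)) /\ Y)))

G1 = ~(X \/ Z)
G2 = ~(G1 /\ Y) = ~((~(X \/ Z)) /\ Y)
G3 = ~(G1 /\ G2) = ~((~(X \/ Z)) /\ (~((~(X \/ Z)) /\ Y)))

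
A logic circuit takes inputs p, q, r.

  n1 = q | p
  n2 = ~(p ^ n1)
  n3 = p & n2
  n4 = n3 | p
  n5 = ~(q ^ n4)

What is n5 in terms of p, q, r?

~(q ^ ((p & (~(p ^ (q | p)))) | p))

n1 = q | p
n2 = ~(p ^ n1) = ~(p ^ (q | p))
n3 = p & n2 = p & (~(p ^ (q | p)))
n4 = n3 | p = (p & (~(p ^ (q | p)))) | p
n5 = ~(q ^ n4) = ~(q ^ ((p & (~(p ^ (q | p)))) | p))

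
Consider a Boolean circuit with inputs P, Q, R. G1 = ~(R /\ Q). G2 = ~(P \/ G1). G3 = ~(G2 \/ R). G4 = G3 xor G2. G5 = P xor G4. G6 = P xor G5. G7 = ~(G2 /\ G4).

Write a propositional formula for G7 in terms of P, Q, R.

G1 = ~(R /\ Q)
G2 = ~(P \/ G1) = ~(P \/ (~(R /\ Q)))
G3 = ~(G2 \/ R) = ~((~(P \/ (~(R /\ Q)))) \/ R)
G4 = G3 xor G2 = (~((~(P \/ (~(R /\ Q)))) \/ R)) xor (~(P \/ (~(R /\ Q))))
G7 = ~(G2 /\ G4) = ~((~(P \/ (~(R /\ Q)))) /\ ((~((~(P \/ (~(R /\ Q)))) \/ R)) xor (~(P \/ (~(R /\ Q))))))

~((~(P \/ (~(R /\ Q)))) /\ ((~((~(P \/ (~(R /\ Q)))) \/ R)) xor (~(P \/ (~(R /\ Q))))))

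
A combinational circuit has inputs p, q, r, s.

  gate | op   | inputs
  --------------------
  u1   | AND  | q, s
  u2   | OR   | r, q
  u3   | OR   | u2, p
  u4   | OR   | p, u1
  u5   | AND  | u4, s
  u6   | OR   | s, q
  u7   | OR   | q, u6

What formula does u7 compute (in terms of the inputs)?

q OR (s OR q)

u6 = s OR q
u7 = q OR u6 = q OR (s OR q)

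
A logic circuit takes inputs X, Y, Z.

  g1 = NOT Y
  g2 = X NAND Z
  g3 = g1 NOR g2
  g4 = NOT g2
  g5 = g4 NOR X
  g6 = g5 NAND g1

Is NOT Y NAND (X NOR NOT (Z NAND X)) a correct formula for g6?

g1 = NOT Y
g2 = X NAND Z
g4 = NOT g2 = NOT (X NAND Z)
g5 = g4 NOR X = NOT (X NAND Z) NOR X
g6 = g5 NAND g1 = (NOT (X NAND Z) NOR X) NAND NOT Y
At X=0, Y=0, Z=0: circuit gives 0, formula gives 0.
At X=0, Y=1, Z=0: circuit gives 1, formula gives 1.
Agrees on all 8 inputs.

Yes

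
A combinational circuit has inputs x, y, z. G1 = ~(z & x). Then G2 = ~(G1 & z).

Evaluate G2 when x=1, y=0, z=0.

1

G1 = ~(0 & 1) = 1
G2 = ~(1 & 0) = 1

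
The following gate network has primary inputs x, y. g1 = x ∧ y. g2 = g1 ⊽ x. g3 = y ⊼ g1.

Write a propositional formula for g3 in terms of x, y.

g1 = x ∧ y
g3 = y ⊼ g1 = y ⊼ (x ∧ y)

y ⊼ (x ∧ y)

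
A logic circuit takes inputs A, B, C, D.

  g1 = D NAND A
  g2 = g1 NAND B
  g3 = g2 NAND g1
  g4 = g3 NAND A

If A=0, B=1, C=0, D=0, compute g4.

1

g1 = 0 NAND 0 = 1
g2 = 1 NAND 1 = 0
g3 = 0 NAND 1 = 1
g4 = 1 NAND 0 = 1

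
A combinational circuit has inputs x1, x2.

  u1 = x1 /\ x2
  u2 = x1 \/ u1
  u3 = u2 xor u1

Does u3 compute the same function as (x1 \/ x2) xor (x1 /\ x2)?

u1 = x1 /\ x2
u2 = x1 \/ u1 = x1 \/ (x1 /\ x2)
u3 = u2 xor u1 = (x1 \/ (x1 /\ x2)) xor (x1 /\ x2)
At x1=0, x2=1: circuit gives 0, formula gives 1.

No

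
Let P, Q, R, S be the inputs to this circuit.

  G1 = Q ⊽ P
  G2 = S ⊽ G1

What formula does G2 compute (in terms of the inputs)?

S ⊽ (Q ⊽ P)

G1 = Q ⊽ P
G2 = S ⊽ G1 = S ⊽ (Q ⊽ P)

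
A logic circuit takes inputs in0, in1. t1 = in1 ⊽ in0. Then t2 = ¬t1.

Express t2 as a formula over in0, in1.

t1 = in1 ⊽ in0
t2 = ¬t1 = ¬(in1 ⊽ in0)

¬(in1 ⊽ in0)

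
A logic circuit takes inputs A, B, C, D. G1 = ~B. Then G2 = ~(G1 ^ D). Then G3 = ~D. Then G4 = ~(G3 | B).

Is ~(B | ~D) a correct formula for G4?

Yes

G3 = ~D
G4 = ~(G3 | B) = ~(~D | B)
At A=0, B=0, C=0, D=0: circuit gives 0, formula gives 0.
At A=0, B=0, C=0, D=1: circuit gives 1, formula gives 1.
Agrees on all 16 inputs.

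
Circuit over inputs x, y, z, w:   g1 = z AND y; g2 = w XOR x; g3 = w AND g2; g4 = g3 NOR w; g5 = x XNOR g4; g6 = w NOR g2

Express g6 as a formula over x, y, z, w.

w NOR (w XOR x)

g2 = w XOR x
g6 = w NOR g2 = w NOR (w XOR x)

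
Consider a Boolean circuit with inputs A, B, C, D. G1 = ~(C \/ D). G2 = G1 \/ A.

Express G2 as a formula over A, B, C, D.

G1 = ~(C \/ D)
G2 = G1 \/ A = (~(C \/ D)) \/ A

(~(C \/ D)) \/ A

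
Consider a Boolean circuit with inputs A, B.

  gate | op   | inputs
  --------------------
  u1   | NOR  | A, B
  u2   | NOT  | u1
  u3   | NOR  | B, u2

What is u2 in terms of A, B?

NOT (A NOR B)

u1 = A NOR B
u2 = NOT u1 = NOT (A NOR B)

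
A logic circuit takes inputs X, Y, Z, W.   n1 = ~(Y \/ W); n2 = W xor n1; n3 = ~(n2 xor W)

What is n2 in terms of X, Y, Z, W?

n1 = ~(Y \/ W)
n2 = W xor n1 = W xor (~(Y \/ W))

W xor (~(Y \/ W))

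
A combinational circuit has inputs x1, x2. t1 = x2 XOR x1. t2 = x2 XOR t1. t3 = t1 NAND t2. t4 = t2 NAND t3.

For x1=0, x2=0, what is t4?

1

t1 = 0 XOR 0 = 0
t2 = 0 XOR 0 = 0
t3 = 0 NAND 0 = 1
t4 = 0 NAND 1 = 1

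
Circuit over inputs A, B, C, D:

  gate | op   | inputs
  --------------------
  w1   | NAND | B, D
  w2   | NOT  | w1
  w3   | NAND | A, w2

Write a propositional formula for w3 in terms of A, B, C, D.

w1 = B NAND D
w2 = NOT w1 = NOT (B NAND D)
w3 = A NAND w2 = A NAND NOT (B NAND D)

A NAND NOT (B NAND D)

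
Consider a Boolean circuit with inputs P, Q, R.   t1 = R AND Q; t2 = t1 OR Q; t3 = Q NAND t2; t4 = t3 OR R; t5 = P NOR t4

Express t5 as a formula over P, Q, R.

P NOR ((Q NAND ((R AND Q) OR Q)) OR R)

t1 = R AND Q
t2 = t1 OR Q = (R AND Q) OR Q
t3 = Q NAND t2 = Q NAND ((R AND Q) OR Q)
t4 = t3 OR R = (Q NAND ((R AND Q) OR Q)) OR R
t5 = P NOR t4 = P NOR ((Q NAND ((R AND Q) OR Q)) OR R)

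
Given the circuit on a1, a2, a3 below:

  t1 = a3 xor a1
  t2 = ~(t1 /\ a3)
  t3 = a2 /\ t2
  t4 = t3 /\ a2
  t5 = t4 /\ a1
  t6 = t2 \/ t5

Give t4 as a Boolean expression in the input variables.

t1 = a3 xor a1
t2 = ~(t1 /\ a3) = ~((a3 xor a1) /\ a3)
t3 = a2 /\ t2 = a2 /\ (~((a3 xor a1) /\ a3))
t4 = t3 /\ a2 = (a2 /\ (~((a3 xor a1) /\ a3))) /\ a2

(a2 /\ (~((a3 xor a1) /\ a3))) /\ a2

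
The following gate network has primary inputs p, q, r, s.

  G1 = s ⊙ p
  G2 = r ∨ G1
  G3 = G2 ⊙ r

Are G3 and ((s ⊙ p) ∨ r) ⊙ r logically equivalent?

Yes

G1 = s ⊙ p
G2 = r ∨ G1 = r ∨ (s ⊙ p)
G3 = G2 ⊙ r = (r ∨ (s ⊙ p)) ⊙ r
At p=0, q=0, r=0, s=0: circuit gives 0, formula gives 0.
At p=0, q=0, r=0, s=1: circuit gives 1, formula gives 1.
Agrees on all 16 inputs.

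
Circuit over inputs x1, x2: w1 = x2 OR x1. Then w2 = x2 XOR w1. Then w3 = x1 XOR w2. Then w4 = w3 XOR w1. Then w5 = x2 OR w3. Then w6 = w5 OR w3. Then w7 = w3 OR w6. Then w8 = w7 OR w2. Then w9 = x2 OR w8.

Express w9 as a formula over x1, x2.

w1 = x2 OR x1
w2 = x2 XOR w1 = x2 XOR (x2 OR x1)
w3 = x1 XOR w2 = x1 XOR (x2 XOR (x2 OR x1))
w5 = x2 OR w3 = x2 OR (x1 XOR (x2 XOR (x2 OR x1)))
w6 = w5 OR w3 = (x2 OR (x1 XOR (x2 XOR (x2 OR x1)))) OR (x1 XOR (x2 XOR (x2 OR x1)))
w7 = w3 OR w6 = (x1 XOR (x2 XOR (x2 OR x1))) OR ((x2 OR (x1 XOR (x2 XOR (x2 OR x1)))) OR (x1 XOR (x2 XOR (x2 OR x1))))
w8 = w7 OR w2 = ((x1 XOR (x2 XOR (x2 OR x1))) OR ((x2 OR (x1 XOR (x2 XOR (x2 OR x1)))) OR (x1 XOR (x2 XOR (x2 OR x1))))) OR (x2 XOR (x2 OR x1))
w9 = x2 OR w8 = x2 OR (((x1 XOR (x2 XOR (x2 OR x1))) OR ((x2 OR (x1 XOR (x2 XOR (x2 OR x1)))) OR (x1 XOR (x2 XOR (x2 OR x1))))) OR (x2 XOR (x2 OR x1)))

x2 OR (((x1 XOR (x2 XOR (x2 OR x1))) OR ((x2 OR (x1 XOR (x2 XOR (x2 OR x1)))) OR (x1 XOR (x2 XOR (x2 OR x1))))) OR (x2 XOR (x2 OR x1)))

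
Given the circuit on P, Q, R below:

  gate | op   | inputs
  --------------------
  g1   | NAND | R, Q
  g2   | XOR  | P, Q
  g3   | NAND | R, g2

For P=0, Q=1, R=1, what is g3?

g2 = 0 XOR 1 = 1
g3 = 1 NAND 1 = 0

0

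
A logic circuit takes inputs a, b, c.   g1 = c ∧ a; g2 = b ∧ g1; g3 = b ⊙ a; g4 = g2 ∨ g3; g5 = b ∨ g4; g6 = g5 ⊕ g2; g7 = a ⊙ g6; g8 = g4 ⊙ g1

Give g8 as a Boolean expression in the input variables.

((b ∧ (c ∧ a)) ∨ (b ⊙ a)) ⊙ (c ∧ a)

g1 = c ∧ a
g2 = b ∧ g1 = b ∧ (c ∧ a)
g3 = b ⊙ a
g4 = g2 ∨ g3 = (b ∧ (c ∧ a)) ∨ (b ⊙ a)
g8 = g4 ⊙ g1 = ((b ∧ (c ∧ a)) ∨ (b ⊙ a)) ⊙ (c ∧ a)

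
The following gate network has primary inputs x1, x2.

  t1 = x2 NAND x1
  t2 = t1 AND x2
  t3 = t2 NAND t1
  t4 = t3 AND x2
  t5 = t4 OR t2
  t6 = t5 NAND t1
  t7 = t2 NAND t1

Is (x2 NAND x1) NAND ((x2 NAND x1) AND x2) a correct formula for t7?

t1 = x2 NAND x1
t2 = t1 AND x2 = (x2 NAND x1) AND x2
t7 = t2 NAND t1 = ((x2 NAND x1) AND x2) NAND (x2 NAND x1)
At x1=0, x2=1: circuit gives 0, formula gives 0.
At x1=0, x2=0: circuit gives 1, formula gives 1.
Agrees on all 4 inputs.

Yes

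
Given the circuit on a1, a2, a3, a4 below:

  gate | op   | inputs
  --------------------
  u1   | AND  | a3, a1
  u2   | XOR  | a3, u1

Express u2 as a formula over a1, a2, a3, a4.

u1 = a3 AND a1
u2 = a3 XOR u1 = a3 XOR (a3 AND a1)

a3 XOR (a3 AND a1)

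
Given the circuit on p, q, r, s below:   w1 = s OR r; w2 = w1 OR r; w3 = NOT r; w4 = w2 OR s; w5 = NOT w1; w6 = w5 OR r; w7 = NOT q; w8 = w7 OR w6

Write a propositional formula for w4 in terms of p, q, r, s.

((s OR r) OR r) OR s

w1 = s OR r
w2 = w1 OR r = (s OR r) OR r
w4 = w2 OR s = ((s OR r) OR r) OR s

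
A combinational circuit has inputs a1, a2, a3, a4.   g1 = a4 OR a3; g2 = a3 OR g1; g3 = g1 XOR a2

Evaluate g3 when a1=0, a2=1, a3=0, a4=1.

g1 = 1 OR 0 = 1
g3 = 1 XOR 1 = 0

0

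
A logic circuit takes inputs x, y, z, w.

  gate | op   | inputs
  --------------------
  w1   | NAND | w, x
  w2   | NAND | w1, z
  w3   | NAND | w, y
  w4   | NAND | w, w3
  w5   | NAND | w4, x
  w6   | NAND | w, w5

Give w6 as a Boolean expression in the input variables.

w3 = w NAND y
w4 = w NAND w3 = w NAND (w NAND y)
w5 = w4 NAND x = (w NAND (w NAND y)) NAND x
w6 = w NAND w5 = w NAND ((w NAND (w NAND y)) NAND x)

w NAND ((w NAND (w NAND y)) NAND x)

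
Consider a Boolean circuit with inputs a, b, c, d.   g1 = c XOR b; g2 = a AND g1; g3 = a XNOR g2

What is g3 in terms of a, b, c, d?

g1 = c XOR b
g2 = a AND g1 = a AND (c XOR b)
g3 = a XNOR g2 = a XNOR (a AND (c XOR b))

a XNOR (a AND (c XOR b))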